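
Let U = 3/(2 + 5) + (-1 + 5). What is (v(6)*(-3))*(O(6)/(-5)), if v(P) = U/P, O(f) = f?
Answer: 93/35 ≈ 2.6571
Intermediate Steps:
U = 31/7 (U = 3/7 + 4 = 31/7 ≈ 4.4286)
v(P) = 31/(7*P)
(v(6)*(-3))*(O(6)/(-5)) = (((31/7)/6)*(-3))*(6/(-5)) = (((31/7)*(1/6))*(-3))*(6*(-1/5)) = ((31/42)*(-3))*(-6/5) = -31/14*(-6/5) = 93/35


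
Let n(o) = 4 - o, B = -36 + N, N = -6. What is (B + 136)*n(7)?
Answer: -282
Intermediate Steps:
B = -42 (B = -36 - 6 = -42)
(B + 136)*n(7) = (-42 + 136)*(4 - 1*7) = 94*(4 - 7) = 94*(-3) = -282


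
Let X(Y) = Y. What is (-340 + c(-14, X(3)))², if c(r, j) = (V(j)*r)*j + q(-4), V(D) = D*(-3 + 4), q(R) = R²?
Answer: 202500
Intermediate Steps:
V(D) = D (V(D) = D*1 = D)
c(r, j) = 16 + r*j² (c(r, j) = (j*r)*j + (-4)² = r*j² + 16 = 16 + r*j²)
(-340 + c(-14, X(3)))² = (-340 + (16 - 14*3²))² = (-340 + (16 - 14*9))² = (-340 + (16 - 126))² = (-340 - 110)² = (-450)² = 202500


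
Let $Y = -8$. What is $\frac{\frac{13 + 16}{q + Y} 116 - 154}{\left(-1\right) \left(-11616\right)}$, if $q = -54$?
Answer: $- \frac{269}{15004} \approx -0.017929$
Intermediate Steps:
$\frac{\frac{13 + 16}{q + Y} 116 - 154}{\left(-1\right) \left(-11616\right)} = \frac{\frac{13 + 16}{-54 - 8} \cdot 116 - 154}{\left(-1\right) \left(-11616\right)} = \frac{\frac{29}{-62} \cdot 116 - 154}{11616} = \left(29 \left(- \frac{1}{62}\right) 116 - 154\right) \frac{1}{11616} = \left(\left(- \frac{29}{62}\right) 116 - 154\right) \frac{1}{11616} = \left(- \frac{1682}{31} - 154\right) \frac{1}{11616} = \left(- \frac{6456}{31}\right) \frac{1}{11616} = - \frac{269}{15004}$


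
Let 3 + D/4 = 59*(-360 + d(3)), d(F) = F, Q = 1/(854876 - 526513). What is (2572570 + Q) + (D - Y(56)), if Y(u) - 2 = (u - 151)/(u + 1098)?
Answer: 942895310365847/378930902 ≈ 2.4883e+6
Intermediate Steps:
Y(u) = 2 + (-151 + u)/(1098 + u) (Y(u) = 2 + (u - 151)/(u + 1098) = 2 + (-151 + u)/(1098 + u))
Q = 1/328363 ≈ 3.0454e-6
D = -84264 (D = -12 + 4*(59*(-360 + 3)) = -12 + 4*(59*(-357)) = -12 + 4*(-21063) = -12 - 84252 = -84264)
(2572570 + Q) + (D - Y(56)) = (2572570 + 1/328363) + (-84264 - (2045 + 3*56)/(1098 + 56)) = 844736802911/328363 + (-84264 - (2045 + 168)/1154) = 844736802911/328363 + (-84264 - 2213/1154) = 844736802911/328363 - 97242869/1154 = 942895310365847/378930902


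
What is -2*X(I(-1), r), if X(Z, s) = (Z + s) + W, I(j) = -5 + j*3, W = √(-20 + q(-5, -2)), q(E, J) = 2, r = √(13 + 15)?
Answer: 16 - 4*√7 - 6*I*√2 ≈ 5.417 - 8.4853*I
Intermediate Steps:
r = 2*√7 (r = √28 = 2*√7 ≈ 5.2915)
W = 3*I*√2 (W = √(-20 + 2) = √(-18) = 3*I*√2 ≈ 4.2426*I)
I(j) = -5 + 3*j
X(Z, s) = Z + s + 3*I*√2 (X(Z, s) = (Z + s) + 3*I*√2 = Z + s + 3*I*√2)
-2*X(I(-1), r) = -2*((-5 + 3*(-1)) + 2*√7 + 3*I*√2) = -2*((-5 - 3) + 2*√7 + 3*I*√2) = -2*(-8 + 2*√7 + 3*I*√2) = 16 - 4*√7 - 6*I*√2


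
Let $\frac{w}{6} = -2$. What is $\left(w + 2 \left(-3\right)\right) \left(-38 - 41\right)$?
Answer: $1422$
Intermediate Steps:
$w = -12$ ($w = 6 \left(-2\right) = -12$)
$\left(w + 2 \left(-3\right)\right) \left(-38 - 41\right) = \left(-12 + 2 \left(-3\right)\right) \left(-38 - 41\right) = \left(-12 - 6\right) \left(-79\right) = \left(-18\right) \left(-79\right) = 1422$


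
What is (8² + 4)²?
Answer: 4624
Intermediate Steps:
(8² + 4)² = (64 + 4)² = 68² = 4624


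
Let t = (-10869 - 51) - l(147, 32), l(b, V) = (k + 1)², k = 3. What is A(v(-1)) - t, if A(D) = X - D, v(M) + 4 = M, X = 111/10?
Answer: 109521/10 ≈ 10952.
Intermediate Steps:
X = 111/10 (X = 111*(⅒) = 111/10 ≈ 11.100)
v(M) = -4 + M
l(b, V) = 16 (l(b, V) = (3 + 1)² = 4² = 16)
A(D) = 111/10 - D
t = -10936 (t = (-10869 - 51) - 1*16 = -10920 - 16 = -10936)
A(v(-1)) - t = (111/10 - (-4 - 1)) - 1*(-10936) = (111/10 - 1*(-5)) + 10936 = (111/10 + 5) + 10936 = 161/10 + 10936 = 109521/10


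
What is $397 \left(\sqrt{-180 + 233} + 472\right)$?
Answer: $187384 + 397 \sqrt{53} \approx 1.9027 \cdot 10^{5}$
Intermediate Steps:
$397 \left(\sqrt{-180 + 233} + 472\right) = 397 \left(\sqrt{53} + 472\right) = 397 \left(472 + \sqrt{53}\right) = 187384 + 397 \sqrt{53}$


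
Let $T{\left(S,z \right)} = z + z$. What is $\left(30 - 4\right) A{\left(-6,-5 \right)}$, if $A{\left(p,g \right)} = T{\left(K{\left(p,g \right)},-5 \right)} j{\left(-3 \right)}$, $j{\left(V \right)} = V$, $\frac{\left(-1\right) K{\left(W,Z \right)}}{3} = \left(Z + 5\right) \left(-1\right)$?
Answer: $780$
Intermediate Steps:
$K{\left(W,Z \right)} = 15 + 3 Z$ ($K{\left(W,Z \right)} = - 3 \left(Z + 5\right) \left(-1\right) = - 3 \left(5 + Z\right) \left(-1\right) = - 3 \left(-5 - Z\right) = 15 + 3 Z$)
$T{\left(S,z \right)} = 2 z$
$A{\left(p,g \right)} = 30$ ($A{\left(p,g \right)} = 2 \left(-5\right) \left(-3\right) = \left(-10\right) \left(-3\right) = 30$)
$\left(30 - 4\right) A{\left(-6,-5 \right)} = \left(30 - 4\right) 30 = 26 \cdot 30 = 780$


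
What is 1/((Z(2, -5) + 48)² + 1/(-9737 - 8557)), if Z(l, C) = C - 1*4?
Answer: 18294/27825173 ≈ 0.00065746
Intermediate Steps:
Z(l, C) = -4 + C (Z(l, C) = C - 4 = -4 + C)
1/((Z(2, -5) + 48)² + 1/(-9737 - 8557)) = 1/(((-4 - 5) + 48)² + 1/(-9737 - 8557)) = 1/((-9 + 48)² + 1/(-18294)) = 1/(39² - 1/18294) = 1/(1521 - 1/18294) = 1/(27825173/18294) = 18294/27825173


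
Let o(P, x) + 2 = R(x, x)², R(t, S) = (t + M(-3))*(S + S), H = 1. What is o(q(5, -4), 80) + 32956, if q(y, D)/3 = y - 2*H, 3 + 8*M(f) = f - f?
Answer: 162340554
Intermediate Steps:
M(f) = -3/8 (M(f) = -3/8 + (f - f)/8 = -3/8 + (⅛)*0 = -3/8 + 0 = -3/8)
q(y, D) = -6 + 3*y (q(y, D) = 3*(y - 2*1) = 3*(y - 2) = 3*(-2 + y) = -6 + 3*y)
R(t, S) = 2*S*(-3/8 + t) (R(t, S) = (t - 3/8)*(S + S) = (-3/8 + t)*(2*S) = 2*S*(-3/8 + t))
o(P, x) = -2 + x²*(-3 + 8*x)²/16 (o(P, x) = -2 + (x*(-3 + 8*x)/4)² = -2 + x²*(-3 + 8*x)²/16)
o(q(5, -4), 80) + 32956 = (-2 + (1/16)*80²*(-3 + 8*80)²) + 32956 = (-2 + (1/16)*6400*(-3 + 640)²) + 32956 = (-2 + (1/16)*6400*637²) + 32956 = (-2 + (1/16)*6400*405769) + 32956 = (-2 + 162307600) + 32956 = 162307598 + 32956 = 162340554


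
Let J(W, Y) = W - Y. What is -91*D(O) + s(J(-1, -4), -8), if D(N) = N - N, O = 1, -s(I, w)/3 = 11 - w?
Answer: -57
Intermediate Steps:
s(I, w) = -33 + 3*w (s(I, w) = -3*(11 - w) = -33 + 3*w)
D(N) = 0
-91*D(O) + s(J(-1, -4), -8) = -91*0 + (-33 + 3*(-8)) = 0 + (-33 - 24) = 0 - 57 = -57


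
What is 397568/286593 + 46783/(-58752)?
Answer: 3316744939/5612637312 ≈ 0.59094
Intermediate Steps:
397568/286593 + 46783/(-58752) = 397568*(1/286593) + 46783*(-1/58752) = 397568/286593 - 46783/58752 = 3316744939/5612637312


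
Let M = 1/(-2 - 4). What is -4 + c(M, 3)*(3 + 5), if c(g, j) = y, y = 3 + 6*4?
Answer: 212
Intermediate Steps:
M = -⅙ (M = 1/(-6) = -⅙ ≈ -0.16667)
y = 27 (y = 3 + 24 = 27)
c(g, j) = 27
-4 + c(M, 3)*(3 + 5) = -4 + 27*(3 + 5) = -4 + 27*8 = -4 + 216 = 212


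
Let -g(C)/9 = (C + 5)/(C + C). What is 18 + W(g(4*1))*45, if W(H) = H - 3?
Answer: -4581/8 ≈ -572.63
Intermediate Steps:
g(C) = -9*(5 + C)/(2*C) (g(C) = -9*(C + 5)/(C + C) = -9*(5 + C)/(2*C))
W(H) = -3 + H
18 + W(g(4*1))*45 = 18 + (-3 + 9*(-5 - 4)/(2*((4*1))))*45 = 18 + (-3 + (9/2)*(-5 - 1*4)/4)*45 = 18 + (-3 + (9/2)*(¼)*(-5 - 4))*45 = 18 + (-3 + (9/2)*(¼)*(-9))*45 = 18 + (-3 - 81/8)*45 = 18 - 105/8*45 = 18 - 4725/8 = -4581/8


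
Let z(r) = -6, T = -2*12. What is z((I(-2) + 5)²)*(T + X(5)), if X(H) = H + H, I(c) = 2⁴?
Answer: 84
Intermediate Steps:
I(c) = 16
T = -24
X(H) = 2*H
z((I(-2) + 5)²)*(T + X(5)) = -6*(-24 + 2*5) = -6*(-24 + 10) = -6*(-14) = 84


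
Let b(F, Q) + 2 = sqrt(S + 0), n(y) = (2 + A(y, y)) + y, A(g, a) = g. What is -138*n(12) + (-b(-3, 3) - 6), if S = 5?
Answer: -3592 - sqrt(5) ≈ -3594.2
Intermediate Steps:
n(y) = 2 + 2*y (n(y) = (2 + y) + y = 2 + 2*y)
b(F, Q) = -2 + sqrt(5) (b(F, Q) = -2 + sqrt(5 + 0) = -2 + sqrt(5))
-138*n(12) + (-b(-3, 3) - 6) = -138*(2 + 2*12) + (-(-2 + sqrt(5)) - 6) = -138*(2 + 24) + ((2 - sqrt(5)) - 6) = -138*26 + (-4 - sqrt(5)) = -3588 + (-4 - sqrt(5)) = -3592 - sqrt(5)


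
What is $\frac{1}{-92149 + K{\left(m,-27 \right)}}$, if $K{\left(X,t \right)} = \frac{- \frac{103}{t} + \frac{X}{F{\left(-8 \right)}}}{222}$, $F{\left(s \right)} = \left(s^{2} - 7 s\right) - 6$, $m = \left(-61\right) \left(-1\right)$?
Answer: $- \frac{227772}{20988957565} \approx -1.0852 \cdot 10^{-5}$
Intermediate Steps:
$m = 61$
$F{\left(s \right)} = -6 + s^{2} - 7 s$
$K{\left(X,t \right)} = - \frac{103}{222 t} + \frac{X}{25308}$ ($K{\left(X,t \right)} = \frac{- \frac{103}{t} + \frac{X}{-6 + \left(-8\right)^{2} - -56}}{222} = \left(- \frac{103}{t} + \frac{X}{-6 + 64 + 56}\right) \frac{1}{222} = \left(- \frac{103}{t} + \frac{X}{114}\right) \frac{1}{222} = - \frac{103}{222 t} + \frac{X}{25308}$)
$\frac{1}{-92149 + K{\left(m,-27 \right)}} = \frac{1}{-92149 + \frac{-11742 + 61 \left(-27\right)}{25308 \left(-27\right)}} = \frac{1}{-92149 + \frac{1}{25308} \left(- \frac{1}{27}\right) \left(-11742 - 1647\right)} = \frac{1}{-92149 + \frac{1}{25308} \left(- \frac{1}{27}\right) \left(-13389\right)} = \frac{1}{-92149 + \frac{4463}{227772}} = \frac{1}{- \frac{20988957565}{227772}} = - \frac{227772}{20988957565}$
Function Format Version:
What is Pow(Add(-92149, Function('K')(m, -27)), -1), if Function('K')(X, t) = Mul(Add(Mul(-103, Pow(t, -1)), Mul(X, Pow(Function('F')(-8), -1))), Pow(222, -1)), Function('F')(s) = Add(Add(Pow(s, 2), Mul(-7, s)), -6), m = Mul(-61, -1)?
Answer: Rational(-227772, 20988957565) ≈ -1.0852e-5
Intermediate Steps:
m = 61
Function('F')(s) = Add(-6, Pow(s, 2), Mul(-7, s))
Function('K')(X, t) = Add(Mul(Rational(-103, 222), Pow(t, -1)), Mul(Rational(1, 25308), X)) (Function('K')(X, t) = Mul(Add(Mul(-103, Pow(t, -1)), Mul(X, Pow(Add(-6, Pow(-8, 2), Mul(-7, -8)), -1))), Pow(222, -1)) = Mul(Add(Mul(-103, Pow(t, -1)), Mul(X, Pow(Add(-6, 64, 56), -1))), Rational(1, 222)) = Mul(Add(Mul(-103, Pow(t, -1)), Mul(X, Pow(114, -1))), Rational(1, 222)) = Mul(Add(Mul(-103, Pow(t, -1)), Mul(X, Rational(1, 114))), Rational(1, 222)) = Mul(Add(Mul(-103, Pow(t, -1)), Mul(Rational(1, 114), X)), Rational(1, 222)) = Add(Mul(Rational(-103, 222), Pow(t, -1)), Mul(Rational(1, 25308), X)))
Pow(Add(-92149, Function('K')(m, -27)), -1) = Pow(Add(-92149, Mul(Rational(1, 25308), Pow(-27, -1), Add(-11742, Mul(61, -27)))), -1) = Pow(Add(-92149, Mul(Rational(1, 25308), Rational(-1, 27), Add(-11742, -1647))), -1) = Pow(Add(-92149, Mul(Rational(1, 25308), Rational(-1, 27), -13389)), -1) = Pow(Add(-92149, Rational(4463, 227772)), -1) = Pow(Rational(-20988957565, 227772), -1) = Rational(-227772, 20988957565)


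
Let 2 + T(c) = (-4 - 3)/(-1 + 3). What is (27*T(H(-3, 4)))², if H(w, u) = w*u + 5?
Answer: 88209/4 ≈ 22052.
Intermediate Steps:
H(w, u) = 5 + u*w (H(w, u) = u*w + 5 = 5 + u*w)
T(c) = -11/2 (T(c) = -2 + (-4 - 3)/(-1 + 3) = -2 - 7/2 = -11/2)
(27*T(H(-3, 4)))² = (27*(-11/2))² = (-297/2)² = 88209/4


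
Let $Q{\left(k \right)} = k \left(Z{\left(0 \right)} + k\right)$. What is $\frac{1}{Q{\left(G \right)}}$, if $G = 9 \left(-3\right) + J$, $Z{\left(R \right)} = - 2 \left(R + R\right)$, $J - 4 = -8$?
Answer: $\frac{1}{961} \approx 0.0010406$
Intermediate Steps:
$J = -4$ ($J = 4 - 8 = -4$)
$Z{\left(R \right)} = - 4 R$ ($Z{\left(R \right)} = - 2 \cdot 2 R = - 4 R$)
$G = -31$ ($G = 9 \left(-3\right) - 4 = -27 - 4 = -31$)
$Q{\left(k \right)} = k^{2}$ ($Q{\left(k \right)} = k \left(\left(-4\right) 0 + k\right) = k \left(0 + k\right) = k k = k^{2}$)
$\frac{1}{Q{\left(G \right)}} = \frac{1}{\left(-31\right)^{2}} = \frac{1}{961}$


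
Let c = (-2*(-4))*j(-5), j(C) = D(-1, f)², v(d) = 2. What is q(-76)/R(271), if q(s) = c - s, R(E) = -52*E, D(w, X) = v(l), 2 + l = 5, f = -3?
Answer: -27/3523 ≈ -0.0076639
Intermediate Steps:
l = 3 (l = -2 + 5 = 3)
D(w, X) = 2
j(C) = 4 (j(C) = 2² = 4)
c = 32 (c = -2*(-4)*4 = 8*4 = 32)
q(s) = 32 - s
q(-76)/R(271) = (32 - 1*(-76))/((-52*271)) = (32 + 76)/(-14092) = 108*(-1/14092) = -27/3523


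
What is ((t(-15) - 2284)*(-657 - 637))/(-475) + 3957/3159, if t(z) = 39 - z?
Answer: -607586267/100035 ≈ -6073.7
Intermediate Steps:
((t(-15) - 2284)*(-657 - 637))/(-475) + 3957/3159 = (((39 - 1*(-15)) - 2284)*(-657 - 637))/(-475) + 3957/3159 = (((39 + 15) - 2284)*(-1294))*(-1/475) + 3957*(1/3159) = ((54 - 2284)*(-1294))*(-1/475) + 1319/1053 = -2230*(-1294)*(-1/475) + 1319/1053 = 2885620*(-1/475) + 1319/1053 = -577124/95 + 1319/1053 = -607586267/100035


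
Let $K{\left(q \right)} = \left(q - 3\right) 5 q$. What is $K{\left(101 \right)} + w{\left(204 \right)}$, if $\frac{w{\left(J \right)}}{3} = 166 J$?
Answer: $151082$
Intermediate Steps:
$w{\left(J \right)} = 498 J$ ($w{\left(J \right)} = 3 \cdot 166 J = 498 J$)
$K{\left(q \right)} = q \left(-15 + 5 q\right)$ ($K{\left(q \right)} = \left(-3 + q\right) 5 q = \left(-15 + 5 q\right) q = q \left(-15 + 5 q\right)$)
$K{\left(101 \right)} + w{\left(204 \right)} = 5 \cdot 101 \left(-3 + 101\right) + 498 \cdot 204 = 5 \cdot 101 \cdot 98 + 101592 = 49490 + 101592 = 151082$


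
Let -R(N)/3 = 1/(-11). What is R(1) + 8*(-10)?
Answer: -877/11 ≈ -79.727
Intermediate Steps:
R(N) = 3/11 (R(N) = -3/(-11) = -3*(-1/11) = 3/11)
R(1) + 8*(-10) = 3/11 + 8*(-10) = 3/11 - 80 = -877/11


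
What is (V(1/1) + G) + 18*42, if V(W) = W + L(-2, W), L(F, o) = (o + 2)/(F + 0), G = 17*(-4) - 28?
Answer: 1319/2 ≈ 659.50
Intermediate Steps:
G = -96 (G = -68 - 28 = -96)
L(F, o) = (2 + o)/F
V(W) = -1 + W/2 (V(W) = W + (2 + W)/(-2) = W - (2 + W)/2 = W + (-1 - W/2) = -1 + W/2)
(V(1/1) + G) + 18*42 = ((-1 + (½)/1) - 96) + 18*42 = ((-1 + (½)*1) - 96) + 756 = ((-1 + ½) - 96) + 756 = (-½ - 96) + 756 = -193/2 + 756 = 1319/2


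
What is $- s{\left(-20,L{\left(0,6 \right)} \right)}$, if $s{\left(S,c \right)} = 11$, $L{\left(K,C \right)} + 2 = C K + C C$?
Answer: $-11$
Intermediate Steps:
$L{\left(K,C \right)} = -2 + C^{2} + C K$ ($L{\left(K,C \right)} = -2 + \left(C K + C C\right) = -2 + \left(C K + C^{2}\right) = -2 + \left(C^{2} + C K\right) = -2 + C^{2} + C K$)
$- s{\left(-20,L{\left(0,6 \right)} \right)} = \left(-1\right) 11 = -11$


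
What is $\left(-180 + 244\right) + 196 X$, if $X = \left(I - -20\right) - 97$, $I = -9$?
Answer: $-16792$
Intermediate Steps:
$X = -86$ ($X = \left(-9 - -20\right) - 97 = \left(-9 + 20\right) - 97 = 11 - 97 = -86$)
$\left(-180 + 244\right) + 196 X = \left(-180 + 244\right) + 196 \left(-86\right) = 64 - 16856 = -16792$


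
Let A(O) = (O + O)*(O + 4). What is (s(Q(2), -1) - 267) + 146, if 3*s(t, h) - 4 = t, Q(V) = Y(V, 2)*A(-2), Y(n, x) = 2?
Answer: -125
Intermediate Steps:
A(O) = 2*O*(4 + O) (A(O) = (2*O)*(4 + O) = 2*O*(4 + O))
Q(V) = -16 (Q(V) = 2*(2*(-2)*(4 - 2)) = 2*(2*(-2)*2) = 2*(-8) = -16)
s(t, h) = 4/3 + t/3
(s(Q(2), -1) - 267) + 146 = ((4/3 + (⅓)*(-16)) - 267) + 146 = ((4/3 - 16/3) - 267) + 146 = (-4 - 267) + 146 = -271 + 146 = -125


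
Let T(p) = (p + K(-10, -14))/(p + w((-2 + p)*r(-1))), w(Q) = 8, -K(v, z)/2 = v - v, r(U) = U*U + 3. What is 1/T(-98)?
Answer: 45/49 ≈ 0.91837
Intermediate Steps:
r(U) = 3 + U² (r(U) = U² + 3 = 3 + U²)
K(v, z) = 0 (K(v, z) = -2*(v - v) = -2*0 = 0)
T(p) = p/(8 + p) (T(p) = (p + 0)/(p + 8) = p/(8 + p))
1/T(-98) = 1/(-98/(8 - 98)) = 1/(-98/(-90)) = 1/(-98*(-1/90)) = 1/(49/45) = 45/49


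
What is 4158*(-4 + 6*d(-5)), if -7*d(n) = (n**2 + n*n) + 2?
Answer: -201960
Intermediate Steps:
d(n) = -2/7 - 2*n**2/7 (d(n) = -((n**2 + n*n) + 2)/7 = -((n**2 + n**2) + 2)/7 = -(2*n**2 + 2)/7 = -(2 + 2*n**2)/7 = -2/7 - 2*n**2/7)
4158*(-4 + 6*d(-5)) = 4158*(-4 + 6*(-2/7 - 2/7*(-5)**2)) = 4158*(-4 + 6*(-2/7 - 2/7*25)) = 4158*(-4 + 6*(-2/7 - 50/7)) = 4158*(-4 + 6*(-52/7)) = 4158*(-4 - 312/7) = 4158*(-340/7) = -201960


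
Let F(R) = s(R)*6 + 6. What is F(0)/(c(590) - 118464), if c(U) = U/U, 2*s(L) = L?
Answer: -6/118463 ≈ -5.0649e-5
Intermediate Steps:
s(L) = L/2
c(U) = 1
F(R) = 6 + 3*R (F(R) = (R/2)*6 + 6 = 3*R + 6 = 6 + 3*R)
F(0)/(c(590) - 118464) = (6 + 3*0)/(1 - 118464) = (6 + 0)/(-118463) = 6*(-1/118463) = -6/118463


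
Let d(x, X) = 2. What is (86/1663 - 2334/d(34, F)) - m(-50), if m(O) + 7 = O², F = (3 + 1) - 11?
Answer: -6086494/1663 ≈ -3659.9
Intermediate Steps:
F = -7 (F = 4 - 11 = -7)
m(O) = -7 + O²
(86/1663 - 2334/d(34, F)) - m(-50) = (86/1663 - 2334/2) - (-7 + (-50)²) = (86*(1/1663) - 2334*½) - (-7 + 2500) = (86/1663 - 1167) - 1*2493 = -1940635/1663 - 2493 = -6086494/1663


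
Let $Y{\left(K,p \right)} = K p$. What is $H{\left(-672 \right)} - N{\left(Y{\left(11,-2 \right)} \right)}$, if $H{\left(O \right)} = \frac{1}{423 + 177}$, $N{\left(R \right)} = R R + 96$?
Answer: $- \frac{347999}{600} \approx -580.0$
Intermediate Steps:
$N{\left(R \right)} = 96 + R^{2}$ ($N{\left(R \right)} = R^{2} + 96 = 96 + R^{2}$)
$H{\left(O \right)} = \frac{1}{600}$
$H{\left(-672 \right)} - N{\left(Y{\left(11,-2 \right)} \right)} = \frac{1}{600} - \left(96 + \left(11 \left(-2\right)\right)^{2}\right) = \frac{1}{600} - \left(96 + \left(-22\right)^{2}\right) = \frac{1}{600} - \left(96 + 484\right) = \frac{1}{600} - 580 = - \frac{347999}{600}$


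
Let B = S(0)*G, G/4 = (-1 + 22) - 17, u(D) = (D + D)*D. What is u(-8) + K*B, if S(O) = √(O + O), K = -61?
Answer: 128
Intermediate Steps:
u(D) = 2*D² (u(D) = (2*D)*D = 2*D²)
G = 16 (G = 4*((-1 + 22) - 17) = 4*(21 - 17) = 4*4 = 16)
S(O) = √2*√O (S(O) = √(2*O) = √2*√O)
B = 0 (B = (√2*√0)*16 = (√2*0)*16 = 0*16 = 0)
u(-8) + K*B = 2*(-8)² - 61*0 = 2*64 + 0 = 128 + 0 = 128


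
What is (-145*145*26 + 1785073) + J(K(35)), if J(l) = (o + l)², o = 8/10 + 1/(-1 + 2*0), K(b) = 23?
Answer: 30973571/25 ≈ 1.2389e+6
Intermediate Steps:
o = -⅕ (o = 8*(⅒) + 1/(-1 + 0) = ⅘ + 1/(-1) = ⅘ + 1*(-1) = ⅘ - 1 = -⅕ ≈ -0.20000)
J(l) = (-⅕ + l)²
(-145*145*26 + 1785073) + J(K(35)) = (-145*145*26 + 1785073) + (-1 + 5*23)²/25 = (-21025*26 + 1785073) + (-1 + 115)²/25 = (-546650 + 1785073) + (1/25)*114² = 1238423 + (1/25)*12996 = 1238423 + 12996/25 = 30973571/25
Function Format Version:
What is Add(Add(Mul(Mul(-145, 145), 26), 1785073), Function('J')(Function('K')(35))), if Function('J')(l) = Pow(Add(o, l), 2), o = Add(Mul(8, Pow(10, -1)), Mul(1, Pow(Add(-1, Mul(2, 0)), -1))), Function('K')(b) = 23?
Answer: Rational(30973571, 25) ≈ 1.2389e+6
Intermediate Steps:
o = Rational(-1, 5) (o = Add(Mul(8, Rational(1, 10)), Mul(1, Pow(Add(-1, 0), -1))) = Add(Rational(4, 5), Mul(1, Pow(-1, -1))) = Add(Rational(4, 5), Mul(1, -1)) = Add(Rational(4, 5), -1) = Rational(-1, 5) ≈ -0.20000)
Function('J')(l) = Pow(Add(Rational(-1, 5), l), 2)
Add(Add(Mul(Mul(-145, 145), 26), 1785073), Function('J')(Function('K')(35))) = Add(Add(Mul(Mul(-145, 145), 26), 1785073), Mul(Rational(1, 25), Pow(Add(-1, Mul(5, 23)), 2))) = Add(Add(Mul(-21025, 26), 1785073), Mul(Rational(1, 25), Pow(Add(-1, 115), 2))) = Add(Add(-546650, 1785073), Mul(Rational(1, 25), Pow(114, 2))) = Add(1238423, Mul(Rational(1, 25), 12996)) = Add(1238423, Rational(12996, 25)) = Rational(30973571, 25)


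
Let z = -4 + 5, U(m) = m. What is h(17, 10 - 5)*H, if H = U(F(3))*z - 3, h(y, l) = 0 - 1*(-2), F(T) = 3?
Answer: 0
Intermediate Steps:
h(y, l) = 2 (h(y, l) = 0 + 2 = 2)
z = 1
H = 0 (H = 3*1 - 3 = 3 - 3 = 0)
h(17, 10 - 5)*H = 2*0 = 0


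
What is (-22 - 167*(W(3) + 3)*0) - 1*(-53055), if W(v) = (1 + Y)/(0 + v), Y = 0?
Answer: 53033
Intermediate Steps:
W(v) = 1/v (W(v) = (1 + 0)/(0 + v) = 1/v)
(-22 - 167*(W(3) + 3)*0) - 1*(-53055) = (-22 - 167*(1/3 + 3)*0) - 1*(-53055) = (-22 - 167*(1/3 + 3)*0) + 53055 = (-22 - 1670*0/3) + 53055 = (-22 - 167*0) + 53055 = (-22 + 0) + 53055 = -22 + 53055 = 53033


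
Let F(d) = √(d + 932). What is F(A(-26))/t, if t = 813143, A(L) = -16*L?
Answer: 2*√337/813143 ≈ 4.5152e-5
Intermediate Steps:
F(d) = √(932 + d)
F(A(-26))/t = √(932 - 16*(-26))/813143 = √(932 + 416)*(1/813143) = √1348*(1/813143) = (2*√337)*(1/813143) = 2*√337/813143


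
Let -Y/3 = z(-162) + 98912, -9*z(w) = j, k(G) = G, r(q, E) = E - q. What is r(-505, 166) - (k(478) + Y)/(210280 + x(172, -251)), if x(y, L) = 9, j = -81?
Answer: 141400204/210289 ≈ 672.41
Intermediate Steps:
z(w) = 9 (z(w) = -⅑*(-81) = 9)
Y = -296763 (Y = -3*(9 + 98912) = -3*98921 = -296763)
r(-505, 166) - (k(478) + Y)/(210280 + x(172, -251)) = (166 - 1*(-505)) - (478 - 296763)/(210280 + 9) = (166 + 505) - (-296285)/210289 = 671 - (-296285)/210289 = 671 - 1*(-296285/210289) = 671 + 296285/210289 = 141400204/210289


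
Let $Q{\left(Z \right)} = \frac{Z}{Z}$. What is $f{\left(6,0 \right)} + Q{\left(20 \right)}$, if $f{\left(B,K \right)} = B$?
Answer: $7$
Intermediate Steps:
$Q{\left(Z \right)} = 1$
$f{\left(6,0 \right)} + Q{\left(20 \right)} = 6 + 1 = 7$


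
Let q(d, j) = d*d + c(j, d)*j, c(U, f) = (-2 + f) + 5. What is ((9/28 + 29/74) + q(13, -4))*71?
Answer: 7775849/1036 ≈ 7505.6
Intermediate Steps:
c(U, f) = 3 + f
q(d, j) = d**2 + j*(3 + d) (q(d, j) = d*d + (3 + d)*j = d**2 + j*(3 + d))
((9/28 + 29/74) + q(13, -4))*71 = ((9/28 + 29/74) + (13**2 - 4*(3 + 13)))*71 = ((9*(1/28) + 29*(1/74)) + (169 - 4*16))*71 = ((9/28 + 29/74) + (169 - 64))*71 = (739/1036 + 105)*71 = (109519/1036)*71 = 7775849/1036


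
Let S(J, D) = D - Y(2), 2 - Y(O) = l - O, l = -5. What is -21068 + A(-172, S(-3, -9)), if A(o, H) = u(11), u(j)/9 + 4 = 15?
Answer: -20969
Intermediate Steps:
Y(O) = 7 + O (Y(O) = 2 - (-5 - O) = 2 + (5 + O) = 7 + O)
u(j) = 99 (u(j) = -36 + 9*15 = -36 + 135 = 99)
S(J, D) = -9 + D (S(J, D) = D - (7 + 2) = D - 1*9 = D - 9 = -9 + D)
A(o, H) = 99
-21068 + A(-172, S(-3, -9)) = -21068 + 99 = -20969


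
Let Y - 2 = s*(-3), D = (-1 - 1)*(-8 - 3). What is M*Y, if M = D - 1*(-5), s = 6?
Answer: -432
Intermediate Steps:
D = 22 (D = -2*(-11) = 22)
M = 27 (M = 22 - 1*(-5) = 22 + 5 = 27)
Y = -16 (Y = 2 + 6*(-3) = 2 - 18 = -16)
M*Y = 27*(-16) = -432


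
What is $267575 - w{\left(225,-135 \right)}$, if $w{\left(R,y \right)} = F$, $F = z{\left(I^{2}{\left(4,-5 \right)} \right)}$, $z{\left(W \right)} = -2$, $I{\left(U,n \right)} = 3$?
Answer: $267577$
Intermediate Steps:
$F = -2$
$w{\left(R,y \right)} = -2$
$267575 - w{\left(225,-135 \right)} = 267575 - -2 = 267575 + 2 = 267577$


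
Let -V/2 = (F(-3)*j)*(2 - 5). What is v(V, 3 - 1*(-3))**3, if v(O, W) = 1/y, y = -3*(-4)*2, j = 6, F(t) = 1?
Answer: 1/13824 ≈ 7.2338e-5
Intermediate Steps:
V = 36 (V = -2*1*6*(2 - 5) = -12*(-3) = -2*(-18) = 36)
y = 24 (y = 12*2 = 24)
v(O, W) = 1/24
v(V, 3 - 1*(-3))**3 = (1/24)**3 = 1/13824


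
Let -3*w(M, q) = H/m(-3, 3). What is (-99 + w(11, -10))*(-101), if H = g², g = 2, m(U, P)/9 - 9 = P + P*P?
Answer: 5669837/567 ≈ 9999.7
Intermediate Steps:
m(U, P) = 81 + 9*P + 9*P² (m(U, P) = 81 + 9*(P + P*P) = 81 + 9*(P + P²) = 81 + (9*P + 9*P²) = 81 + 9*P + 9*P²)
H = 4 (H = 2² = 4)
w(M, q) = -4/567 (w(M, q) = -4/(3*(81 + 9*3 + 9*3²)) = -4/(3*(81 + 27 + 9*9)) = -4/(3*(81 + 27 + 81)) = -4/(3*189) = -⅓*4/189 = -4/567)
(-99 + w(11, -10))*(-101) = (-99 - 4/567)*(-101) = -56137/567*(-101) = 5669837/567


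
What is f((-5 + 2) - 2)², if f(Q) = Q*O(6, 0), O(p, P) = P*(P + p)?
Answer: 0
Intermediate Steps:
f(Q) = 0 (f(Q) = Q*(0*(0 + 6)) = Q*(0*6) = Q*0 = 0)
f((-5 + 2) - 2)² = 0² = 0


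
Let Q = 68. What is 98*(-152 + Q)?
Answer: -8232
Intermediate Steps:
98*(-152 + Q) = 98*(-152 + 68) = 98*(-84) = -8232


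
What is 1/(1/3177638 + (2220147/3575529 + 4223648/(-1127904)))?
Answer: -14832116211564222/46331955267751099 ≈ -0.32013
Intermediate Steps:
1/(1/3177638 + (2220147/3575529 + 4223648/(-1127904))) = 1/(1/3177638 + (2220147*(1/3575529) + 4223648*(-1/1127904))) = 1/(1/3177638 + (246683/397281 - 131989/35247)) = 1/(1/3177638 - 14580628736/4667654469) = 1/(-46331955267751099/14832116211564222) = -14832116211564222/46331955267751099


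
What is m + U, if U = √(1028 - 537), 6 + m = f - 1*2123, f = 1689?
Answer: -440 + √491 ≈ -417.84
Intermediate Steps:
m = -440 (m = -6 + (1689 - 1*2123) = -6 + (1689 - 2123) = -6 - 434 = -440)
U = √491 ≈ 22.159
m + U = -440 + √491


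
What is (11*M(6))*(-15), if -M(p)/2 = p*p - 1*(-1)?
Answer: 12210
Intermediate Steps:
M(p) = -2 - 2*p**2 (M(p) = -2*(p*p - 1*(-1)) = -2*(p**2 + 1) = -2*(1 + p**2) = -2 - 2*p**2)
(11*M(6))*(-15) = (11*(-2 - 2*6**2))*(-15) = (11*(-2 - 2*36))*(-15) = (11*(-2 - 72))*(-15) = (11*(-74))*(-15) = -814*(-15) = 12210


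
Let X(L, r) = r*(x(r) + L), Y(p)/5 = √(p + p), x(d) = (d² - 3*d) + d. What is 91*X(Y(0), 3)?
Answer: 819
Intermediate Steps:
x(d) = d² - 2*d
Y(p) = 5*√2*√p (Y(p) = 5*√(p + p) = 5*√(2*p) = 5*(√2*√p) = 5*√2*√p)
X(L, r) = r*(L + r*(-2 + r)) (X(L, r) = r*(r*(-2 + r) + L) = r*(L + r*(-2 + r)))
91*X(Y(0), 3) = 91*(3*(5*√2*√0 + 3*(-2 + 3))) = 91*(3*(5*√2*0 + 3*1)) = 91*(3*(0 + 3)) = 91*(3*3) = 91*9 = 819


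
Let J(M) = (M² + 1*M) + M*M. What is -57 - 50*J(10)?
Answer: -10557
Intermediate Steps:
J(M) = M + 2*M² (J(M) = (M² + M) + M² = (M + M²) + M² = M + 2*M²)
-57 - 50*J(10) = -57 - 500*(1 + 2*10) = -57 - 500*(1 + 20) = -57 - 500*21 = -57 - 50*210 = -57 - 10500 = -10557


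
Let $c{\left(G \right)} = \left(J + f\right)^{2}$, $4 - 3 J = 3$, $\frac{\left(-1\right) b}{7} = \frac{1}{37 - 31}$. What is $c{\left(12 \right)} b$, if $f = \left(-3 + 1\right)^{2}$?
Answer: $- \frac{1183}{54} \approx -21.907$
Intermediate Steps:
$f = 4$ ($f = \left(-2\right)^{2} = 4$)
$b = - \frac{7}{6}$ ($b = - \frac{7}{37 - 31} = - \frac{7}{6} \approx -1.1667$)
$J = \frac{1}{3}$ ($J = \frac{4}{3} - 1 = \frac{1}{3} \approx 0.33333$)
$c{\left(G \right)} = \frac{169}{9}$ ($c{\left(G \right)} = \left(\frac{1}{3} + 4\right)^{2} = \left(\frac{13}{3}\right)^{2} = \frac{169}{9}$)
$c{\left(12 \right)} b = \frac{169}{9} \left(- \frac{7}{6}\right) = - \frac{1183}{54}$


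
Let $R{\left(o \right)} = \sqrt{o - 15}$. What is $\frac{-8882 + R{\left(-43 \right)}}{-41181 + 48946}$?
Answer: $- \frac{8882}{7765} + \frac{i \sqrt{58}}{7765} \approx -1.1439 + 0.00098078 i$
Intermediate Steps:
$R{\left(o \right)} = \sqrt{-15 + o}$
$\frac{-8882 + R{\left(-43 \right)}}{-41181 + 48946} = \frac{-8882 + \sqrt{-15 - 43}}{-41181 + 48946} = \frac{-8882 + \sqrt{-58}}{7765} = \left(-8882 + i \sqrt{58}\right) \frac{1}{7765} = - \frac{8882}{7765} + \frac{i \sqrt{58}}{7765}$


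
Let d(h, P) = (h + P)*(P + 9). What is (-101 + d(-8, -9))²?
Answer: 10201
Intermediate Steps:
d(h, P) = (9 + P)*(P + h) (d(h, P) = (P + h)*(9 + P) = (9 + P)*(P + h))
(-101 + d(-8, -9))² = (-101 + ((-9)² + 9*(-9) + 9*(-8) - 9*(-8)))² = (-101 + (81 - 81 - 72 + 72))² = (-101 + 0)² = (-101)² = 10201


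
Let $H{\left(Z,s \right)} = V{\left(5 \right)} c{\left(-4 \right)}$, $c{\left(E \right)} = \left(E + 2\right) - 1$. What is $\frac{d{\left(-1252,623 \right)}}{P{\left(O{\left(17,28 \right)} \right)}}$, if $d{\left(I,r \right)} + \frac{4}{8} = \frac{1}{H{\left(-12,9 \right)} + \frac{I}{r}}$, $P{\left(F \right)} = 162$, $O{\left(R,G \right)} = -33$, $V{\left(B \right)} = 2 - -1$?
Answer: $- \frac{8105}{2222316} \approx -0.0036471$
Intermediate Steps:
$V{\left(B \right)} = 3$ ($V{\left(B \right)} = 2 + 1 = 3$)
$c{\left(E \right)} = 1 + E$ ($c{\left(E \right)} = \left(2 + E\right) - 1 = 1 + E$)
$H{\left(Z,s \right)} = -9$ ($H{\left(Z,s \right)} = 3 \left(1 - 4\right) = 3 \left(-3\right) = -9$)
$d{\left(I,r \right)} = - \frac{1}{2} + \frac{1}{-9 + \frac{I}{r}}$
$\frac{d{\left(-1252,623 \right)}}{P{\left(O{\left(17,28 \right)} \right)}} = \frac{\frac{1}{2} \frac{1}{-1252 - 5607} \left(\left(-1\right) \left(-1252\right) + 11 \cdot 623\right)}{162} = \frac{1252 + 6853}{2 \left(-1252 - 5607\right)} \frac{1}{162} = \frac{1}{2} \frac{1}{-6859} \cdot 8105 \cdot \frac{1}{162} = \frac{1}{2} \left(- \frac{1}{6859}\right) 8105 \cdot \frac{1}{162} = \left(- \frac{8105}{13718}\right) \frac{1}{162} = - \frac{8105}{2222316}$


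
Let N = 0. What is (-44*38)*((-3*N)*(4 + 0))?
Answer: 0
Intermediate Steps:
(-44*38)*((-3*N)*(4 + 0)) = (-44*38)*((-3*0)*(4 + 0)) = -0*4 = -1672*0 = 0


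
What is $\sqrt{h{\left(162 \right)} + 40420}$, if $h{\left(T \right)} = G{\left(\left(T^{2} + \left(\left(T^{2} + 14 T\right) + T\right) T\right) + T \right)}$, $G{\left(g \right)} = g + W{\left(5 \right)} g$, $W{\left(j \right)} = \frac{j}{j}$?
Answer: $2 \sqrt{2345902} \approx 3063.3$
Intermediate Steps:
$W{\left(j \right)} = 1$
$G{\left(g \right)} = 2 g$ ($G{\left(g \right)} = g + 1 g = g + g = 2 g$)
$h{\left(T \right)} = 2 T + 2 T^{2} + 2 T \left(T^{2} + 15 T\right)$ ($h{\left(T \right)} = 2 \left(\left(T^{2} + \left(\left(T^{2} + 14 T\right) + T\right) T\right) + T\right) = 2 \left(\left(T^{2} + \left(T^{2} + 15 T\right) T\right) + T\right) = 2 \left(\left(T^{2} + T \left(T^{2} + 15 T\right)\right) + T\right) = 2 \left(T + T^{2} + T \left(T^{2} + 15 T\right)\right) = 2 T + 2 T^{2} + 2 T \left(T^{2} + 15 T\right)$)
$\sqrt{h{\left(162 \right)} + 40420} = \sqrt{2 \cdot 162 \left(1 + 162^{2} + 16 \cdot 162\right) + 40420} = \sqrt{2 \cdot 162 \left(1 + 26244 + 2592\right) + 40420} = \sqrt{2 \cdot 162 \cdot 28837 + 40420} = \sqrt{9343188 + 40420} = \sqrt{9383608} = 2 \sqrt{2345902}$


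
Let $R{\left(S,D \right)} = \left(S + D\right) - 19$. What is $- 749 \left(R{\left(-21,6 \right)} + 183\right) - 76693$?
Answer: $-188294$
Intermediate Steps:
$R{\left(S,D \right)} = -19 + D + S$ ($R{\left(S,D \right)} = \left(D + S\right) - 19 = -19 + D + S$)
$- 749 \left(R{\left(-21,6 \right)} + 183\right) - 76693 = - 749 \left(\left(-19 + 6 - 21\right) + 183\right) - 76693 = - 749 \left(-34 + 183\right) - 76693 = \left(-749\right) 149 - 76693 = -111601 - 76693 = -188294$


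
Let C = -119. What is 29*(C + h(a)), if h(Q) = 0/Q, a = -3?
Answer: -3451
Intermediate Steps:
h(Q) = 0
29*(C + h(a)) = 29*(-119 + 0) = 29*(-119) = -3451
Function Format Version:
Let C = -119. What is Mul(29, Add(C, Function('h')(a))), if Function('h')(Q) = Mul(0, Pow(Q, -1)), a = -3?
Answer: -3451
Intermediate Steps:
Function('h')(Q) = 0
Mul(29, Add(C, Function('h')(a))) = Mul(29, Add(-119, 0)) = Mul(29, -119) = -3451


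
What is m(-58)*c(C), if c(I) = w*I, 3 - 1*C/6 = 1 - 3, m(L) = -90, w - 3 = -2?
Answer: -2700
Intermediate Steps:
w = 1 (w = 3 - 2 = 1)
C = 30 (C = 18 - 6*(1 - 3) = 18 - 6*(-2) = 18 + 12 = 30)
c(I) = I (c(I) = 1*I = I)
m(-58)*c(C) = -90*30 = -2700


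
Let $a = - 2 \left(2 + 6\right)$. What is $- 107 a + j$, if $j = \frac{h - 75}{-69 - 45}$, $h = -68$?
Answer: $\frac{195311}{114} \approx 1713.3$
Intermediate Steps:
$a = -16$ ($a = \left(-2\right) 8 = -16$)
$j = \frac{143}{114}$ ($j = \frac{-68 - 75}{-69 - 45} = - \frac{143}{-114} = \left(-143\right) \left(- \frac{1}{114}\right) = \frac{143}{114} \approx 1.2544$)
$- 107 a + j = \left(-107\right) \left(-16\right) + \frac{143}{114} = 1712 + \frac{143}{114} = \frac{195311}{114}$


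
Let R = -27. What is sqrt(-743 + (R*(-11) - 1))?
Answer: I*sqrt(447) ≈ 21.142*I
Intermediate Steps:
sqrt(-743 + (R*(-11) - 1)) = sqrt(-743 + (-27*(-11) - 1)) = sqrt(-743 + (297 - 1)) = sqrt(-743 + 296) = sqrt(-447) = I*sqrt(447)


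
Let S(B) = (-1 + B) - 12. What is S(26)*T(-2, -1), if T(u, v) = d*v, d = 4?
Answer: -52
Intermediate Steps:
T(u, v) = 4*v
S(B) = -13 + B
S(26)*T(-2, -1) = (-13 + 26)*(4*(-1)) = 13*(-4) = -52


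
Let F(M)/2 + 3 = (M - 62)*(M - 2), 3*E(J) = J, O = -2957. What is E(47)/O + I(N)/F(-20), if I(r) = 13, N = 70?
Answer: -53971/31953342 ≈ -0.0016891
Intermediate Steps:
E(J) = J/3
F(M) = -6 + 2*(-62 + M)*(-2 + M) (F(M) = -6 + 2*((M - 62)*(M - 2)) = -6 + 2*((-62 + M)*(-2 + M)) = -6 + 2*(-62 + M)*(-2 + M))
E(47)/O + I(N)/F(-20) = ((⅓)*47)/(-2957) + 13/(242 - 128*(-20) + 2*(-20)²) = (47/3)*(-1/2957) + 13/(242 + 2560 + 2*400) = -47/8871 + 13/(242 + 2560 + 800) = -47/8871 + 13/3602 = -53971/31953342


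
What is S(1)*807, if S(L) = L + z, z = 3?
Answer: 3228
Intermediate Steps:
S(L) = 3 + L (S(L) = L + 3 = 3 + L)
S(1)*807 = (3 + 1)*807 = 4*807 = 3228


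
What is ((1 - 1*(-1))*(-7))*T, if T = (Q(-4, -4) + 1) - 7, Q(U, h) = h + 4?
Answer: 84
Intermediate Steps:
Q(U, h) = 4 + h
T = -6 (T = ((4 - 4) + 1) - 7 = (0 + 1) - 7 = 1 - 7 = -6)
((1 - 1*(-1))*(-7))*T = ((1 - 1*(-1))*(-7))*(-6) = ((1 + 1)*(-7))*(-6) = (2*(-7))*(-6) = -14*(-6) = 84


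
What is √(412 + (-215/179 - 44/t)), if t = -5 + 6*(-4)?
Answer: √11110468603/5191 ≈ 20.306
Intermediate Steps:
t = -29 (t = -5 - 24 = -29)
√(412 + (-215/179 - 44/t)) = √(412 + (-215/179 - 44/(-29))) = √(412 + (-215*1/179 - 44*(-1/29))) = √(412 + (-215/179 + 44/29)) = √(412 + 1641/5191) = √(2140333/5191) = √11110468603/5191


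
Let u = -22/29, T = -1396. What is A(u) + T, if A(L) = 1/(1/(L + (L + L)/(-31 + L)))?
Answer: -37304750/26709 ≈ -1396.7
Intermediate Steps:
u = -22/29 (u = -22*1/29 = -22/29 ≈ -0.75862)
A(L) = L + 2*L/(-31 + L) (A(L) = 1/(1/(L + (2*L)/(-31 + L))) = 1/(1/(L + 2*L/(-31 + L))) = L + 2*L/(-31 + L))
A(u) + T = -22*(-29 - 22/29)/(29*(-31 - 22/29)) - 1396 = -22/29*(-863/29)/(-921/29) - 1396 = -22/29*(-29/921)*(-863/29) - 1396 = -18986/26709 - 1396 = -37304750/26709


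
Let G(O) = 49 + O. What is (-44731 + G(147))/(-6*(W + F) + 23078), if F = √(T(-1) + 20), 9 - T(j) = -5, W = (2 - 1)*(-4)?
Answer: -102884757/53370118 - 26721*√34/53370118 ≈ -1.9307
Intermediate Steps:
W = -4 (W = 1*(-4) = -4)
T(j) = 14 (T(j) = 9 - 1*(-5) = 9 + 5 = 14)
F = √34 (F = √(14 + 20) = √34 ≈ 5.8309)
(-44731 + G(147))/(-6*(W + F) + 23078) = (-44731 + (49 + 147))/(-6*(-4 + √34) + 23078) = (-44731 + 196)/((24 - 6*√34) + 23078) = -44535/(23102 - 6*√34)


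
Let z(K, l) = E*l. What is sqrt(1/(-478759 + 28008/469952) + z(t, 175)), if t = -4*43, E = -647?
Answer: I*sqrt(89557745862545013744045705)/28124215195 ≈ 336.49*I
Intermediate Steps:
t = -172
z(K, l) = -647*l
sqrt(1/(-478759 + 28008/469952) + z(t, 175)) = sqrt(1/(-478759 + 28008/469952) - 647*175) = sqrt(1/(-478759 + 28008*(1/469952)) - 113225) = sqrt(1/(-478759 + 3501/58744) - 113225) = sqrt(1/(-28124215195/58744) - 113225) = sqrt(-58744/28124215195 - 113225) = sqrt(-3184364265512619/28124215195) = I*sqrt(89557745862545013744045705)/28124215195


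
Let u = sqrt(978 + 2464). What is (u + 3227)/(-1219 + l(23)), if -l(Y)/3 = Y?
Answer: -461/184 - sqrt(3442)/1288 ≈ -2.5510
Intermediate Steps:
l(Y) = -3*Y
u = sqrt(3442) ≈ 58.669
(u + 3227)/(-1219 + l(23)) = (sqrt(3442) + 3227)/(-1219 - 3*23) = (3227 + sqrt(3442))/(-1219 - 69) = (3227 + sqrt(3442))/(-1288) = (3227 + sqrt(3442))*(-1/1288) = -461/184 - sqrt(3442)/1288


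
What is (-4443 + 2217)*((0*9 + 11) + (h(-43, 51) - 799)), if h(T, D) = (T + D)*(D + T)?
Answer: 1611624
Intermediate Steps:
h(T, D) = (D + T)**2 (h(T, D) = (D + T)*(D + T) = (D + T)**2)
(-4443 + 2217)*((0*9 + 11) + (h(-43, 51) - 799)) = (-4443 + 2217)*((0*9 + 11) + ((51 - 43)**2 - 799)) = -2226*((0 + 11) + (8**2 - 799)) = -2226*(11 + (64 - 799)) = -2226*(11 - 735) = -2226*(-724) = 1611624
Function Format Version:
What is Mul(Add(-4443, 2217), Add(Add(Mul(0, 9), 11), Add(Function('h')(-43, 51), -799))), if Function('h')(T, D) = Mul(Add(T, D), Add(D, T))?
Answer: 1611624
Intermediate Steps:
Function('h')(T, D) = Pow(Add(D, T), 2) (Function('h')(T, D) = Mul(Add(D, T), Add(D, T)) = Pow(Add(D, T), 2))
Mul(Add(-4443, 2217), Add(Add(Mul(0, 9), 11), Add(Function('h')(-43, 51), -799))) = Mul(Add(-4443, 2217), Add(Add(Mul(0, 9), 11), Add(Pow(Add(51, -43), 2), -799))) = Mul(-2226, Add(Add(0, 11), Add(Pow(8, 2), -799))) = Mul(-2226, Add(11, Add(64, -799))) = Mul(-2226, Add(11, -735)) = Mul(-2226, -724) = 1611624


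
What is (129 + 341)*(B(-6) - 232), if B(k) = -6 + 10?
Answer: -107160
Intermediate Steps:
B(k) = 4
(129 + 341)*(B(-6) - 232) = (129 + 341)*(4 - 232) = 470*(-228) = -107160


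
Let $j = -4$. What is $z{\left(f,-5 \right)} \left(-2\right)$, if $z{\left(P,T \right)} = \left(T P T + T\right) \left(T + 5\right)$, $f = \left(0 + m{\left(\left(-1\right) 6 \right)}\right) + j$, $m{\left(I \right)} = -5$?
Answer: $0$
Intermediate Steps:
$f = -9$ ($f = \left(0 - 5\right) - 4 = -5 - 4 = -9$)
$z{\left(P,T \right)} = \left(5 + T\right) \left(T + P T^{2}\right)$ ($z{\left(P,T \right)} = \left(P T T + T\right) \left(5 + T\right) = \left(P T^{2} + T\right) \left(5 + T\right) = \left(T + P T^{2}\right) \left(5 + T\right) = \left(5 + T\right) \left(T + P T^{2}\right)$)
$z{\left(f,-5 \right)} \left(-2\right) = - 5 \left(5 - 5 - 9 \left(-5\right)^{2} + 5 \left(-9\right) \left(-5\right)\right) \left(-2\right) = - 5 \left(5 - 5 - 225 + 225\right) \left(-2\right) = \left(-5\right) 0 \left(-2\right) = 0 \left(-2\right) = 0$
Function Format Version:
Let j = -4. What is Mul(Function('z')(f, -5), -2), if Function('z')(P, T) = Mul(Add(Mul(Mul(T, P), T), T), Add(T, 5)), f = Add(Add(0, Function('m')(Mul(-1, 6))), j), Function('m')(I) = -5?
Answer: 0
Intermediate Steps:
f = -9 (f = Add(Add(0, -5), -4) = Add(-5, -4) = -9)
Function('z')(P, T) = Mul(Add(5, T), Add(T, Mul(P, Pow(T, 2)))) (Function('z')(P, T) = Mul(Add(Mul(Mul(P, T), T), T), Add(5, T)) = Mul(Add(Mul(P, Pow(T, 2)), T), Add(5, T)) = Mul(Add(T, Mul(P, Pow(T, 2))), Add(5, T)) = Mul(Add(5, T), Add(T, Mul(P, Pow(T, 2)))))
Mul(Function('z')(f, -5), -2) = Mul(Mul(-5, Add(5, -5, Mul(-9, Pow(-5, 2)), Mul(5, -9, -5))), -2) = Mul(Mul(-5, Add(5, -5, Mul(-9, 25), 225)), -2) = Mul(Mul(-5, Add(5, -5, -225, 225)), -2) = Mul(Mul(-5, 0), -2) = Mul(0, -2) = 0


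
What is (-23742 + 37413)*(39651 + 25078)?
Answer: 884910159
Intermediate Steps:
(-23742 + 37413)*(39651 + 25078) = 13671*64729 = 884910159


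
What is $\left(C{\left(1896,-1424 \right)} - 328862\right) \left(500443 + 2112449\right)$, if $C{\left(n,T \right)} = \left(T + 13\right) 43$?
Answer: $-1017812885220$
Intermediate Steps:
$C{\left(n,T \right)} = 559 + 43 T$ ($C{\left(n,T \right)} = \left(13 + T\right) 43 = 559 + 43 T$)
$\left(C{\left(1896,-1424 \right)} - 328862\right) \left(500443 + 2112449\right) = \left(\left(559 + 43 \left(-1424\right)\right) - 328862\right) \left(500443 + 2112449\right) = \left(\left(559 - 61232\right) - 328862\right) 2612892 = \left(-60673 - 328862\right) 2612892 = \left(-389535\right) 2612892 = -1017812885220$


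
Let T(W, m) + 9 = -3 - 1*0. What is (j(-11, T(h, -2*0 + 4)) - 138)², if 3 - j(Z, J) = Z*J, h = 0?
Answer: 71289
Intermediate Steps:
T(W, m) = -12 (T(W, m) = -9 + (-3 - 1*0) = -9 + (-3 + 0) = -9 - 3 = -12)
j(Z, J) = 3 - J*Z (j(Z, J) = 3 - Z*J = 3 - J*Z)
(j(-11, T(h, -2*0 + 4)) - 138)² = ((3 - 1*(-12)*(-11)) - 138)² = ((3 - 132) - 138)² = (-129 - 138)² = (-267)² = 71289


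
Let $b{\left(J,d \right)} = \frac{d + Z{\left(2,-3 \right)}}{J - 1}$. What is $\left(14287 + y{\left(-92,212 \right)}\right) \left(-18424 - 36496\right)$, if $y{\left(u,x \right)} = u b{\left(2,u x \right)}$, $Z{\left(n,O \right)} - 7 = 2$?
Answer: $-99285858840$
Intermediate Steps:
$Z{\left(n,O \right)} = 9$ ($Z{\left(n,O \right)} = 7 + 2 = 9$)
$b{\left(J,d \right)} = \frac{9 + d}{-1 + J}$ ($b{\left(J,d \right)} = \frac{d + 9}{J - 1} = \frac{9 + d}{-1 + J}$)
$y{\left(u,x \right)} = u \left(9 + u x\right)$ ($y{\left(u,x \right)} = u \frac{9 + u x}{-1 + 2} = u \frac{9 + u x}{1} = u 1 \left(9 + u x\right) = u \left(9 + u x\right)$)
$\left(14287 + y{\left(-92,212 \right)}\right) \left(-18424 - 36496\right) = \left(14287 - 92 \left(9 - 19504\right)\right) \left(-18424 - 36496\right) = \left(14287 - 92 \left(9 - 19504\right)\right) \left(-54920\right) = \left(14287 - -1793540\right) \left(-54920\right) = \left(14287 + 1793540\right) \left(-54920\right) = 1807827 \left(-54920\right) = -99285858840$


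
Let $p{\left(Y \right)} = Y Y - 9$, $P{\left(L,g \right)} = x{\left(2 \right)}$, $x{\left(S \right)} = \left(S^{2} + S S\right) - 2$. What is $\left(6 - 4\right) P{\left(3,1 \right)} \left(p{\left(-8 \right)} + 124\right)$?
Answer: $2148$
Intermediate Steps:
$x{\left(S \right)} = -2 + 2 S^{2}$ ($x{\left(S \right)} = \left(S^{2} + S^{2}\right) - 2 = 2 S^{2} - 2 = -2 + 2 S^{2}$)
$P{\left(L,g \right)} = 6$ ($P{\left(L,g \right)} = -2 + 2 \cdot 2^{2} = -2 + 2 \cdot 4 = -2 + 8 = 6$)
$p{\left(Y \right)} = -9 + Y^{2}$ ($p{\left(Y \right)} = Y^{2} - 9 = -9 + Y^{2}$)
$\left(6 - 4\right) P{\left(3,1 \right)} \left(p{\left(-8 \right)} + 124\right) = \left(6 - 4\right) 6 \left(\left(-9 + \left(-8\right)^{2}\right) + 124\right) = 2 \cdot 6 \left(\left(-9 + 64\right) + 124\right) = 12 \left(55 + 124\right) = 12 \cdot 179 = 2148$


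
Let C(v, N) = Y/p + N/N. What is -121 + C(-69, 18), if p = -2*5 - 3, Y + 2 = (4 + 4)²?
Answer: -1622/13 ≈ -124.77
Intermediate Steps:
Y = 62 (Y = -2 + (4 + 4)² = -2 + 8² = -2 + 64 = 62)
p = -13 (p = -10 - 3 = -13)
C(v, N) = -49/13 (C(v, N) = 62/(-13) + N/N = 62*(-1/13) + 1 = -62/13 + 1 = -49/13)
-121 + C(-69, 18) = -121 - 49/13 = -1622/13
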